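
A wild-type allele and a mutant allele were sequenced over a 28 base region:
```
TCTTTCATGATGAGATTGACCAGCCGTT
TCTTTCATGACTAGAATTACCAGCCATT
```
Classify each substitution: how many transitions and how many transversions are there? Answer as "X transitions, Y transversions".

Transitions (purine↔purine or pyrimidine↔pyrimidine): 11 T→C, 26 G→A.
Transversions (purine↔pyrimidine): 12 G→T, 16 T→A, 18 G→T.

2 transitions, 3 transversions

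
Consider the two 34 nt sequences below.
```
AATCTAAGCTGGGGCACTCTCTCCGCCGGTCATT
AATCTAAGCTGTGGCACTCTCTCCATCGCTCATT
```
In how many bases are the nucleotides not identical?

Comparing position by position, 4 bases differ: 12 (G/T), 25 (G/A), 26 (C/T), 29 (G/C).

4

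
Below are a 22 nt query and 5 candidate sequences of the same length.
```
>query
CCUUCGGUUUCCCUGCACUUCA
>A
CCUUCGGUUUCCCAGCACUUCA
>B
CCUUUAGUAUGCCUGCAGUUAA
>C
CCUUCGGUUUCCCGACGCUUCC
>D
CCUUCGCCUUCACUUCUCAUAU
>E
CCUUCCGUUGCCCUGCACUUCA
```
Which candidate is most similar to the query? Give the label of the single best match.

A

A differs at 1 base; B differs at 6 bases; C differs at 4 bases; D differs at 8 bases; E differs at 2 bases. The closest is A.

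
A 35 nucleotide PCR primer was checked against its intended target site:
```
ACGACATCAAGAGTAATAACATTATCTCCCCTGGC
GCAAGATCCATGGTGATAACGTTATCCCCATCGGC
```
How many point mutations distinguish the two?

Comparing position by position, 12 positions differ: 1 (A/G), 3 (G/A), 5 (C/G), 9 (A/C), 11 (G/T), 12 (A/G), 15 (A/G), 21 (A/G), 27 (T/C), 30 (C/A), 31 (C/T), 32 (T/C).

12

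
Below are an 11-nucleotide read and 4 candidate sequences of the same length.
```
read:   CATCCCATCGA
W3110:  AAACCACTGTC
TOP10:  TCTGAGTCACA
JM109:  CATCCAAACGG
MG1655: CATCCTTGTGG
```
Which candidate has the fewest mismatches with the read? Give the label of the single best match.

Hamming distances to read — W3110: 7; TOP10: 9; JM109: 3; MG1655: 5.
Smallest is JM109 with 3 mismatches.

JM109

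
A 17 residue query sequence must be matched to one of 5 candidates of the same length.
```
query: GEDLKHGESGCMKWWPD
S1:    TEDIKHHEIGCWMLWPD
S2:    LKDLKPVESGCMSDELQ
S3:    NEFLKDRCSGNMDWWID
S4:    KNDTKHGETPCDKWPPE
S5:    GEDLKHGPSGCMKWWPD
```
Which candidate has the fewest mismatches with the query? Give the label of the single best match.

S5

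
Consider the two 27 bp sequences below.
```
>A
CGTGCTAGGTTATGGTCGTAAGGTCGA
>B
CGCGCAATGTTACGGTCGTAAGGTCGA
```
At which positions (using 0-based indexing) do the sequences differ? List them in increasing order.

Differences at position 2 (T→C), position 5 (T→A), position 7 (G→T), position 12 (T→C).

2, 5, 7, 12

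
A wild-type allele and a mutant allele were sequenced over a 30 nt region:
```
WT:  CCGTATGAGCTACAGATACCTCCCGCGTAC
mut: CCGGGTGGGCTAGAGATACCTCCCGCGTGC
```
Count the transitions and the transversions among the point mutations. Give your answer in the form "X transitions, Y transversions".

Transitions (purine↔purine or pyrimidine↔pyrimidine): 5 A→G, 8 A→G, 29 A→G.
Transversions (purine↔pyrimidine): 4 T→G, 13 C→G.

3 transitions, 2 transversions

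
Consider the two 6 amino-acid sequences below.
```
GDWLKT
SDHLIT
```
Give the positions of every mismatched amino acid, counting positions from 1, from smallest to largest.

1, 3, 5

Scanning 1-based: 1: G/S; 3: W/H; 5: K/I.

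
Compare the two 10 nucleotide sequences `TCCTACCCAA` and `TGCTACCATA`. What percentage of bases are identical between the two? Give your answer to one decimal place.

70.0%

Mismatches at positions 2, 8, 9 (1-based): 3 of 10.
Identical positions: 7/10 = 70% → 70.0%.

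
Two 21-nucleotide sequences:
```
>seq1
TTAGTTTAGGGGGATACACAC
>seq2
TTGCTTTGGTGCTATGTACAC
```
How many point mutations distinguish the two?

The sequences differ at positions 3, 4, 8, 10, 12, 13, 16, 17 (1-based) — 8 in total.

8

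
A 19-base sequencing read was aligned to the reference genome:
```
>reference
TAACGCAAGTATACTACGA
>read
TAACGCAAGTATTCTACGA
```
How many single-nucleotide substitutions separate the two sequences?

The sequences differ at positions 13 (1-based) — 1 in total.

1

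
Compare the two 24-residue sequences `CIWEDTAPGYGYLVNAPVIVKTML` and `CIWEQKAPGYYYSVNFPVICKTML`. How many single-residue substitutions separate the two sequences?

6

Comparing position by position, 6 residues differ: 5 (D/Q), 6 (T/K), 11 (G/Y), 13 (L/S), 16 (A/F), 20 (V/C).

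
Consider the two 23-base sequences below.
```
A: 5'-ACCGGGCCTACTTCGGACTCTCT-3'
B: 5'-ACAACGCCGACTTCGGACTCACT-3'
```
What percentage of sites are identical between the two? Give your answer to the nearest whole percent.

78%

Mismatches at positions 3, 4, 5, 9, 21 (1-based): 5 of 23.
Identical positions: 18/23 = 78.26% → 78%.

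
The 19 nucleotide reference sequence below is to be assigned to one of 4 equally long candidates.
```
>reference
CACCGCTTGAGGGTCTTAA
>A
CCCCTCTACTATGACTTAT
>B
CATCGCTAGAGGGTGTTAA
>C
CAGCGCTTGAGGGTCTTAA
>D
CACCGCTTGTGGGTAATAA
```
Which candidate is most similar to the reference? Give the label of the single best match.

A differs at 9 positions; B differs at 3 positions; C differs at 1 position; D differs at 3 positions. The closest is C.

C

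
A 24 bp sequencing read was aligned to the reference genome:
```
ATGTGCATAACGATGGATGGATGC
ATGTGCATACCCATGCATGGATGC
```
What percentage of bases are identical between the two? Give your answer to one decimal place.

87.5%

Mismatches at positions 10, 12, 16 (1-based): 3 of 24.
Identical positions: 21/24 = 87.5% → 87.5%.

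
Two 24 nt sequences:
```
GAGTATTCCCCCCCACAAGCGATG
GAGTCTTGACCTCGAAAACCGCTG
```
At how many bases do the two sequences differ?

Comparing position by position, 8 bases differ: 5 (A/C), 8 (C/G), 9 (C/A), 12 (C/T), 14 (C/G), 16 (C/A), 19 (G/C), 22 (A/C).

8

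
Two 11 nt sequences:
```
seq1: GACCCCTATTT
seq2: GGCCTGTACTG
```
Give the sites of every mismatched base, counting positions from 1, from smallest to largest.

Scanning 1-based: 2: A/G; 5: C/T; 6: C/G; 9: T/C; 11: T/G.

2, 5, 6, 9, 11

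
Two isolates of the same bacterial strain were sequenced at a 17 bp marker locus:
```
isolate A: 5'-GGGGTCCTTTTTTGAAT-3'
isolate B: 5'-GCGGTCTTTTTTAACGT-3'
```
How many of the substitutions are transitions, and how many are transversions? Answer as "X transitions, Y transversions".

3 transitions, 3 transversions

Mismatches (1-based):
position 2: G→C (purine→pyrimidine, transversion)
position 7: C→T (pyrimidine→pyrimidine, transition)
position 13: T→A (pyrimidine→purine, transversion)
position 14: G→A (purine→purine, transition)
position 15: A→C (purine→pyrimidine, transversion)
position 16: A→G (purine→purine, transition)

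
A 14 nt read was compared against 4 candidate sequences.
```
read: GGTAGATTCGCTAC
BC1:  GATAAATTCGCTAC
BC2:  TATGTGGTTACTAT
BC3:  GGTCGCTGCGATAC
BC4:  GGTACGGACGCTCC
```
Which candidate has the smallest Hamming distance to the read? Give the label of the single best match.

BC1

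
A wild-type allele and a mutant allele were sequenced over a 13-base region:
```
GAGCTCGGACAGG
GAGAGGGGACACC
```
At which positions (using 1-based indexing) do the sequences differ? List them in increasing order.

4, 5, 6, 12, 13

Differences at position 4 (C→A), position 5 (T→G), position 6 (C→G), position 12 (G→C), position 13 (G→C).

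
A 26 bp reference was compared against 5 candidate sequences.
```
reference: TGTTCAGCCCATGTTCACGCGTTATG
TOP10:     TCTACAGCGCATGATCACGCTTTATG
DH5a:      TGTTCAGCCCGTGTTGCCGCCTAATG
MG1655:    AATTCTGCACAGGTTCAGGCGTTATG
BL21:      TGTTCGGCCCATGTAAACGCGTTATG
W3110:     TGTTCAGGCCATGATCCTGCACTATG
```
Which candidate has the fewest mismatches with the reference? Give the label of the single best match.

BL21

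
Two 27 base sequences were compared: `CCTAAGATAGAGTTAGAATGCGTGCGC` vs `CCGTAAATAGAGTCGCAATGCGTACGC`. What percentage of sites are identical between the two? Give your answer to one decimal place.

Mismatches at positions 3, 4, 6, 14, 15, 16, 24 (1-based): 7 of 27.
Identical positions: 20/27 = 74.07% → 74.1%.

74.1%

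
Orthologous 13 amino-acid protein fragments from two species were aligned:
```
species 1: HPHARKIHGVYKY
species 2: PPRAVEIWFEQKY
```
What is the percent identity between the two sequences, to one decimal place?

38.5%

Mismatches at positions 1, 3, 5, 6, 8, 9, 10, 11 (1-based): 8 of 13.
Identical positions: 5/13 = 38.46% → 38.5%.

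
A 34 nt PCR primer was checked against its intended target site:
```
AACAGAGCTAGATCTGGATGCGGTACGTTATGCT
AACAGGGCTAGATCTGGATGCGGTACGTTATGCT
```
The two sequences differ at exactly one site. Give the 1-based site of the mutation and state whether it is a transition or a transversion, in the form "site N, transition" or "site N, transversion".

site 6, transition

Site 6 changes A→G. A is a purine and G is a purine, so this is a transition.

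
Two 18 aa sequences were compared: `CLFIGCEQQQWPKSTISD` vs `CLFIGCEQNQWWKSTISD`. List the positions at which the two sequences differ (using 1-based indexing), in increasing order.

9, 12

Scanning 1-based: 9: Q/N; 12: P/W.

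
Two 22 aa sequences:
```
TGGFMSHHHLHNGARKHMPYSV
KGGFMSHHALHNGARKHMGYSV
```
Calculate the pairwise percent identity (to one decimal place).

3 positions differ (1, 9, 19), so 19 of 22 match: 19/22 = 86.36%.

86.4%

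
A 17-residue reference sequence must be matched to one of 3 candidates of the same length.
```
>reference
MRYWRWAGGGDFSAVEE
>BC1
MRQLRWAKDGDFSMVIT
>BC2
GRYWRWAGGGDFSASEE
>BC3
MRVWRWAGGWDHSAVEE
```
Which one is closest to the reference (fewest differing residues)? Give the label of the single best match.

BC2

BC1 differs at 7 residues; BC2 differs at 2 residues; BC3 differs at 3 residues. The closest is BC2.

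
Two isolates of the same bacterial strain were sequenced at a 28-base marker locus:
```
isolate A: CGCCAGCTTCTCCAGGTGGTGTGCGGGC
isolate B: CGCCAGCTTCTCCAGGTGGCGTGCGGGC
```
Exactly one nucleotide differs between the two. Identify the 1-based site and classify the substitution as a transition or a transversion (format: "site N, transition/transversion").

Site 20 changes T→C. T is a pyrimidine and C is a pyrimidine, so this is a transition.

site 20, transition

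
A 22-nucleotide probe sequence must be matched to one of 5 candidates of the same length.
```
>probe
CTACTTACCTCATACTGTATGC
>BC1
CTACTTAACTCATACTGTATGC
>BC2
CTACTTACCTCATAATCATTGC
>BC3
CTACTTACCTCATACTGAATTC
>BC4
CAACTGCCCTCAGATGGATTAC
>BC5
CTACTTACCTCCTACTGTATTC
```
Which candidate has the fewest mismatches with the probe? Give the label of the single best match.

BC1 differs at 1 site; BC2 differs at 4 sites; BC3 differs at 2 sites; BC4 differs at 9 sites; BC5 differs at 2 sites. The closest is BC1.

BC1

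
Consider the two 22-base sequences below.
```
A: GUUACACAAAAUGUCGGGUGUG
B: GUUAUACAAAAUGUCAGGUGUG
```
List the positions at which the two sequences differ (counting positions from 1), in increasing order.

Scanning 1-based: 5: C/U; 16: G/A.

5, 16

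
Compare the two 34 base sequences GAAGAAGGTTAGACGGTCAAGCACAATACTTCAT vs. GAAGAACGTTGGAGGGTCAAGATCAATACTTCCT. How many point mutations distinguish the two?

Mismatches (1-based): base 7: G→C; base 11: A→G; base 14: C→G; base 22: C→A; base 23: A→T; base 33: A→C.

6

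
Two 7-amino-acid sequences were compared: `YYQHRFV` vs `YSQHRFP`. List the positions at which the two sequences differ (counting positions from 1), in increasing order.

Scanning 1-based: 2: Y/S; 7: V/P.

2, 7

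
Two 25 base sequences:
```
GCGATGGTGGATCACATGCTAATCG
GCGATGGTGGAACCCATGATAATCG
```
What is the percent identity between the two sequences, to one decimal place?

88.0%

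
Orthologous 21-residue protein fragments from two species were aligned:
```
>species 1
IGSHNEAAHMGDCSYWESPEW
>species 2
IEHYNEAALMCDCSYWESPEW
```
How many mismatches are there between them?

Comparing position by position, 5 positions differ: 2 (G/E), 3 (S/H), 4 (H/Y), 9 (H/L), 11 (G/C).

5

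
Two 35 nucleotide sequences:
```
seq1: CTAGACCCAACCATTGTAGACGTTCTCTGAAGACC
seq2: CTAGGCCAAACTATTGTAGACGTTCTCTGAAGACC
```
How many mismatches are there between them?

The sequences differ at positions 5, 8, 12 (1-based) — 3 in total.

3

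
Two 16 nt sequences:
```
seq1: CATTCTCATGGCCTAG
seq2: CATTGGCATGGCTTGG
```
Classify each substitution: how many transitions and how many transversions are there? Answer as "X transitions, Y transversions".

Mismatches (1-based):
site 5: C→G (pyrimidine→purine, transversion)
site 6: T→G (pyrimidine→purine, transversion)
site 13: C→T (pyrimidine→pyrimidine, transition)
site 15: A→G (purine→purine, transition)

2 transitions, 2 transversions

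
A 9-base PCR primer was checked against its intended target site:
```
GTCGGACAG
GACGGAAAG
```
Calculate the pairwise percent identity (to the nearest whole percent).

78%

Mismatches at positions 2, 7 (1-based): 2 of 9.
Identical positions: 7/9 = 77.78% → 78%.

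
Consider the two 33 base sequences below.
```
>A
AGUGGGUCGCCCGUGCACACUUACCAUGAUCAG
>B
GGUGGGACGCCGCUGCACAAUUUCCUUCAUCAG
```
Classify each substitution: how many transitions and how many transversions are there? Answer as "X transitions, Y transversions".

1 transition, 7 transversions

Mismatches (1-based):
position 1: A→G (purine→purine, transition)
position 7: U→A (pyrimidine→purine, transversion)
position 12: C→G (pyrimidine→purine, transversion)
position 13: G→C (purine→pyrimidine, transversion)
position 20: C→A (pyrimidine→purine, transversion)
position 23: A→U (purine→pyrimidine, transversion)
position 26: A→U (purine→pyrimidine, transversion)
position 28: G→C (purine→pyrimidine, transversion)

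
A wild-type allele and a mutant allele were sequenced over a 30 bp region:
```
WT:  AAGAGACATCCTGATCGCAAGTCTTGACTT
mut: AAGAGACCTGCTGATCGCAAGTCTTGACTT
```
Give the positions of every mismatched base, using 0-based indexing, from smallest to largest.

7, 9

Scanning 0-based: 7: A/C; 9: C/G.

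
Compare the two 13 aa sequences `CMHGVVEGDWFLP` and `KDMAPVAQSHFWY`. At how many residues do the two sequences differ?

11

Comparing position by position, 11 residues differ: 1 (C/K), 2 (M/D), 3 (H/M), 4 (G/A), 5 (V/P), 7 (E/A), 8 (G/Q), 9 (D/S), 10 (W/H), 12 (L/W), 13 (P/Y).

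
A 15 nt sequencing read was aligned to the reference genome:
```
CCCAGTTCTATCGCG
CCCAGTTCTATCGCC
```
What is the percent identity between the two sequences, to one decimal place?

1 position differs (15), so 14 of 15 match: 14/15 = 93.33%.

93.3%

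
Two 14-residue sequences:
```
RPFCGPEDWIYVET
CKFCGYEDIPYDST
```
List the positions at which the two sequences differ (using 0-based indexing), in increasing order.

Scanning 0-based: 0: R/C; 1: P/K; 5: P/Y; 8: W/I; 9: I/P; 11: V/D; 12: E/S.

0, 1, 5, 8, 9, 11, 12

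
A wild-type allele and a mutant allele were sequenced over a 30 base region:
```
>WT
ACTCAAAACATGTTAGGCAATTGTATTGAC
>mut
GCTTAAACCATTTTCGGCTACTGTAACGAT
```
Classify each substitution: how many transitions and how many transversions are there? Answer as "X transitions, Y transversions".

Transitions (purine↔purine or pyrimidine↔pyrimidine): 1 A→G, 4 C→T, 21 T→C, 27 T→C, 30 C→T.
Transversions (purine↔pyrimidine): 8 A→C, 12 G→T, 15 A→C, 19 A→T, 26 T→A.

5 transitions, 5 transversions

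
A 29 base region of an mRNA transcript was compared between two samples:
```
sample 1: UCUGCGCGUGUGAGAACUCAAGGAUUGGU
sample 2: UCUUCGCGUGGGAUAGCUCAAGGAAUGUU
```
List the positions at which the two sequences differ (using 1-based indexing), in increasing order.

4, 11, 14, 16, 25, 28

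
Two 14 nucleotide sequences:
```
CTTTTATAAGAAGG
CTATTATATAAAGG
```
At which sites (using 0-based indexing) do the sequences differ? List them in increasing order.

2, 8, 9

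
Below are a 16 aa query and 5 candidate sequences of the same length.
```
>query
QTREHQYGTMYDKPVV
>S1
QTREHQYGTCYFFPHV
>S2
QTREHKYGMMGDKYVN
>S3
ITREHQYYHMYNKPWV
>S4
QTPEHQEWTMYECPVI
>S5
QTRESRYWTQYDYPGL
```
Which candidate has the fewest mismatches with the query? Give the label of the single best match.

S1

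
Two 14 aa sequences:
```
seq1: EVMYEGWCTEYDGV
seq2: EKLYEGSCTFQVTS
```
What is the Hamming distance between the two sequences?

Comparing position by position, 8 residues differ: 2 (V/K), 3 (M/L), 7 (W/S), 10 (E/F), 11 (Y/Q), 12 (D/V), 13 (G/T), 14 (V/S).

8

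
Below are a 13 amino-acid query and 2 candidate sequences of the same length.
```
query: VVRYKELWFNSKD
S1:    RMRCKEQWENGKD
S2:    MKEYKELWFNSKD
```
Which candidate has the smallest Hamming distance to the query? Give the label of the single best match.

Hamming distances to query — S1: 6; S2: 3.
Smallest is S2 with 3 mismatches.

S2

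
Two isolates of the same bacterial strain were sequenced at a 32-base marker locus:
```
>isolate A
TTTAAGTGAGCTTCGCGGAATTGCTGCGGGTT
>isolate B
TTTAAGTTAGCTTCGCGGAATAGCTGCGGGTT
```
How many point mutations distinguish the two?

2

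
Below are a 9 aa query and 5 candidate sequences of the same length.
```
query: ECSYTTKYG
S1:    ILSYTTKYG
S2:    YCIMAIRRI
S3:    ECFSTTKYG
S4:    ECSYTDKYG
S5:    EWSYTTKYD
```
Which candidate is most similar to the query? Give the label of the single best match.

Hamming distances to query — S1: 2; S2: 8; S3: 2; S4: 1; S5: 2.
Smallest is S4 with 1 mismatch.

S4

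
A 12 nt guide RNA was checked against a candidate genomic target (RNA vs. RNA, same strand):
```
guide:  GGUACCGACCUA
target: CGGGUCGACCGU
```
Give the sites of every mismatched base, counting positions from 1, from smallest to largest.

1, 3, 4, 5, 11, 12

Scanning 1-based: 1: G/C; 3: U/G; 4: A/G; 5: C/U; 11: U/G; 12: A/U.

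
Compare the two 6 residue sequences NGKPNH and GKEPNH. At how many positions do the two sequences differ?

3

Mismatches (1-based): position 1: N→G; position 2: G→K; position 3: K→E.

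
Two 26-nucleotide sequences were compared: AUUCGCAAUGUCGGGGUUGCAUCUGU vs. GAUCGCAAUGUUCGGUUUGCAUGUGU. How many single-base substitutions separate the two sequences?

Mismatches (1-based): position 1: A→G; position 2: U→A; position 12: C→U; position 13: G→C; position 16: G→U; position 23: C→G.

6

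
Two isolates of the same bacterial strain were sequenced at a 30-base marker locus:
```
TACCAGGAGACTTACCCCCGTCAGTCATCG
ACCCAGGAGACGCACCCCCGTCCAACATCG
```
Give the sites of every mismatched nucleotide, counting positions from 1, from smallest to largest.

1, 2, 12, 13, 23, 24, 25

Scanning 1-based: 1: T/A; 2: A/C; 12: T/G; 13: T/C; 23: A/C; 24: G/A; 25: T/A.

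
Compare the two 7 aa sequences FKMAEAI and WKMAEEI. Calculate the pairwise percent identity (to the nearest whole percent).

71%

2 positions differ (1, 6), so 5 of 7 match: 5/7 = 71.43%.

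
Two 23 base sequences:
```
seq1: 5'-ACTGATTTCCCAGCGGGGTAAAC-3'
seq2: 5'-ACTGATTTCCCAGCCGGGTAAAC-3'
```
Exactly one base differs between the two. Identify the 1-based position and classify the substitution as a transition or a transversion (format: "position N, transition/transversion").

position 15, transversion

The sequences differ only at position 15: G→C (purine→pyrimidine), a transversion.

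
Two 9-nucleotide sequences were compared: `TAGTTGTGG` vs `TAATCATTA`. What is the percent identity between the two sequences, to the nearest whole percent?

5 positions differ (3, 5, 6, 8, 9), so 4 of 9 match: 4/9 = 44.44%.

44%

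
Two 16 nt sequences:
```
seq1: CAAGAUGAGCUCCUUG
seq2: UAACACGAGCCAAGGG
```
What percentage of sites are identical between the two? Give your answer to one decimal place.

50.0%

8 positions differ (1, 4, 6, 11, 12, 13, 14, 15), so 8 of 16 match: 8/16 = 50%.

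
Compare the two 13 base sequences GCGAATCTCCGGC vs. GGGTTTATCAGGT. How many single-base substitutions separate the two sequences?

6

The sequences differ at bases 2, 4, 5, 7, 10, 13 (1-based) — 6 in total.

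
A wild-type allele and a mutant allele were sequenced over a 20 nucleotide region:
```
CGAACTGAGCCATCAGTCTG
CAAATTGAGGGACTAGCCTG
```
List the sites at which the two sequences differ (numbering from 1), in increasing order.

2, 5, 10, 11, 13, 14, 17

Differences at site 2 (G→A), site 5 (C→T), site 10 (C→G), site 11 (C→G), site 13 (T→C), site 14 (C→T), site 17 (T→C).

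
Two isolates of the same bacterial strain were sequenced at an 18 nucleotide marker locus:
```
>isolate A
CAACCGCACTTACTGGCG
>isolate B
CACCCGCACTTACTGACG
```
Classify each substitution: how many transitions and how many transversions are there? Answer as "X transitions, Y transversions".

1 transition, 1 transversion

Mismatches (1-based):
position 3: A→C (purine→pyrimidine, transversion)
position 16: G→A (purine→purine, transition)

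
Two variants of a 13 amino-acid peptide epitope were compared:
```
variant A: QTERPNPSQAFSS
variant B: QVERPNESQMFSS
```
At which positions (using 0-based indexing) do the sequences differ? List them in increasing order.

Scanning 0-based: 1: T/V; 6: P/E; 9: A/M.

1, 6, 9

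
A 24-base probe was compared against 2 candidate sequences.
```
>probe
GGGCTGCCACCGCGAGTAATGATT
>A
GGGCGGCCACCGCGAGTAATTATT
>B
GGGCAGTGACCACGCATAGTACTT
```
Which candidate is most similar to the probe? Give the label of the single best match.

A

A differs at 2 bases; B differs at 9 bases. The closest is A.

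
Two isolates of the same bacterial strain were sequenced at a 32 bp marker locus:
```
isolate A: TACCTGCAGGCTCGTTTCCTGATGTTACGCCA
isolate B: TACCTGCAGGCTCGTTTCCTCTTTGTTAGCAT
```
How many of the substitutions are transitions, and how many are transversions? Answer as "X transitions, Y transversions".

0 transitions, 8 transversions

Mismatches (1-based):
position 21: G→C (purine→pyrimidine, transversion)
position 22: A→T (purine→pyrimidine, transversion)
position 24: G→T (purine→pyrimidine, transversion)
position 25: T→G (pyrimidine→purine, transversion)
position 27: A→T (purine→pyrimidine, transversion)
position 28: C→A (pyrimidine→purine, transversion)
position 31: C→A (pyrimidine→purine, transversion)
position 32: A→T (purine→pyrimidine, transversion)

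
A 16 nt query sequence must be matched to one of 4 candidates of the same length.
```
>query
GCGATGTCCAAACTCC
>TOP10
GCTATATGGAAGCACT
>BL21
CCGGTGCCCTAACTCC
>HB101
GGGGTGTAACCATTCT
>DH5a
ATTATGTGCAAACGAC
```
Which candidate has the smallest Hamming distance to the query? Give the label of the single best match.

Hamming distances to query — TOP10: 7; BL21: 4; HB101: 8; DH5a: 6.
Smallest is BL21 with 4 mismatches.

BL21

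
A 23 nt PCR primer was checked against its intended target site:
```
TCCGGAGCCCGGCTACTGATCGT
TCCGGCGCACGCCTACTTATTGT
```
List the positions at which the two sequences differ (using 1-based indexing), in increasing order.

Scanning 1-based: 6: A/C; 9: C/A; 12: G/C; 18: G/T; 21: C/T.

6, 9, 12, 18, 21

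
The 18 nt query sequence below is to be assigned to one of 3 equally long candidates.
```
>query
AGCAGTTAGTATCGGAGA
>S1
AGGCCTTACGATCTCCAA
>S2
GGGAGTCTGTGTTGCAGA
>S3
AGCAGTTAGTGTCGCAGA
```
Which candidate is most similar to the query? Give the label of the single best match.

S1 differs at 9 sites; S2 differs at 7 sites; S3 differs at 2 sites. The closest is S3.

S3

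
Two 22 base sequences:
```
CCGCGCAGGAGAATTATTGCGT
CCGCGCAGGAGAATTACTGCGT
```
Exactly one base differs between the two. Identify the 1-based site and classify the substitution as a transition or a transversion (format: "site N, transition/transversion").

Site 17 changes T→C. T is a pyrimidine and C is a pyrimidine, so this is a transition.

site 17, transition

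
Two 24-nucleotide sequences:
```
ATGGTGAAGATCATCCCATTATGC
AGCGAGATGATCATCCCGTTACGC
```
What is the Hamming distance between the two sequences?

Mismatches (1-based): position 2: T→G; position 3: G→C; position 5: T→A; position 8: A→T; position 18: A→G; position 22: T→C.

6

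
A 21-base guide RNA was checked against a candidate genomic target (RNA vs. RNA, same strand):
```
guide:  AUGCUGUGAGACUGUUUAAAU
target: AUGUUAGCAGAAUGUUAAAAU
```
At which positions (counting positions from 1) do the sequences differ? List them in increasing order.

4, 6, 7, 8, 12, 17

Differences at position 4 (C→U), position 6 (G→A), position 7 (U→G), position 8 (G→C), position 12 (C→A), position 17 (U→A).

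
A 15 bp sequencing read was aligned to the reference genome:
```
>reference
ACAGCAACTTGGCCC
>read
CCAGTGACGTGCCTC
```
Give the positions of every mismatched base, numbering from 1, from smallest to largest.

1, 5, 6, 9, 12, 14

Scanning 1-based: 1: A/C; 5: C/T; 6: A/G; 9: T/G; 12: G/C; 14: C/T.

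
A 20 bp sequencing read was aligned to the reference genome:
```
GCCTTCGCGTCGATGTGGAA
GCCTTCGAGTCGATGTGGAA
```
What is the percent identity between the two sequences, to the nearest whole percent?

Mismatch at position 8 (1-based): 1 of 20.
Identical positions: 19/20 = 95% → 95%.

95%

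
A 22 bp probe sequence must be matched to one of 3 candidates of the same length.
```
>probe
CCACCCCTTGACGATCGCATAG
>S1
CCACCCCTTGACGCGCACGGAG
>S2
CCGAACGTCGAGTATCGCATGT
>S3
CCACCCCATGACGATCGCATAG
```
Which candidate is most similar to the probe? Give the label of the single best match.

S1 differs at 5 bases; S2 differs at 9 bases; S3 differs at 1 base. The closest is S3.

S3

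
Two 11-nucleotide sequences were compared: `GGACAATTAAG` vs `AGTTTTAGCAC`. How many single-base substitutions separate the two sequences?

9

The sequences differ at bases 1, 3, 4, 5, 6, 7, 8, 9, 11 (1-based) — 9 in total.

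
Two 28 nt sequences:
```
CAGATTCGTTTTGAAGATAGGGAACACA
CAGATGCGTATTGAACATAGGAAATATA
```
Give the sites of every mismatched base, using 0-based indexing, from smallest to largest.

Differences at site 5 (T→G), site 9 (T→A), site 15 (G→C), site 21 (G→A), site 24 (C→T), site 26 (C→T).

5, 9, 15, 21, 24, 26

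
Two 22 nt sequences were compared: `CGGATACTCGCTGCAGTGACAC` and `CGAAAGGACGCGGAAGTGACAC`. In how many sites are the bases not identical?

The sequences differ at sites 3, 5, 6, 7, 8, 12, 14 (1-based) — 7 in total.

7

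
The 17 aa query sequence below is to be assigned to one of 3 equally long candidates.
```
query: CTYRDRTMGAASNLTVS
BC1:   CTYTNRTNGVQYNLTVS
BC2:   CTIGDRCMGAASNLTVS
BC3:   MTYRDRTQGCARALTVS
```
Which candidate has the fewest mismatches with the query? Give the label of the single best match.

BC2

BC1 differs at 6 residues; BC2 differs at 3 residues; BC3 differs at 5 residues. The closest is BC2.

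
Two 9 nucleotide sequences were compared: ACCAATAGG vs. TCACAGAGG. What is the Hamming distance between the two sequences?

Comparing position by position, 4 positions differ: 1 (A/T), 3 (C/A), 4 (A/C), 6 (T/G).

4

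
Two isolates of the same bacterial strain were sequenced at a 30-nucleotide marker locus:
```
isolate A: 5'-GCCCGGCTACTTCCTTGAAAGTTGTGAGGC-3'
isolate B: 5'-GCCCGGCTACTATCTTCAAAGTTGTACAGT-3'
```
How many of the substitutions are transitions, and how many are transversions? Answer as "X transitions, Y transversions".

Transitions (purine↔purine or pyrimidine↔pyrimidine): 13 C→T, 26 G→A, 28 G→A, 30 C→T.
Transversions (purine↔pyrimidine): 12 T→A, 17 G→C, 27 A→C.

4 transitions, 3 transversions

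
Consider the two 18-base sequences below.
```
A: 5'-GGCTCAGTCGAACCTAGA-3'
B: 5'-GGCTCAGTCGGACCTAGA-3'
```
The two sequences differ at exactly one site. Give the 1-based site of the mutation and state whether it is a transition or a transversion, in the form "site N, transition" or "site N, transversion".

site 11, transition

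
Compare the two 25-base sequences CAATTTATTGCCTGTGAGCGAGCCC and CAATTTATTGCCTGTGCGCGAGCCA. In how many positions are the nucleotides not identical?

Comparing position by position, 2 positions differ: 17 (A/C), 25 (C/A).

2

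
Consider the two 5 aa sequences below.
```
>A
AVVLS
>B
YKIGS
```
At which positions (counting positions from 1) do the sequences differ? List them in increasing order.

1, 2, 3, 4

Differences at position 1 (A→Y), position 2 (V→K), position 3 (V→I), position 4 (L→G).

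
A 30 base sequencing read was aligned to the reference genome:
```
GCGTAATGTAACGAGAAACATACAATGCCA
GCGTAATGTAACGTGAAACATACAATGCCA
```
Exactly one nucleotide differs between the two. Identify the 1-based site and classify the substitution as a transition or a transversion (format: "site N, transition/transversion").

The sequences differ only at site 14: A→T (purine→pyrimidine), a transversion.

site 14, transversion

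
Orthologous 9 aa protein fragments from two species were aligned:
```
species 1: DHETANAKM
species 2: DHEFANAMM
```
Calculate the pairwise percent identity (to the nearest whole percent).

Mismatches at positions 4, 8 (1-based): 2 of 9.
Identical positions: 7/9 = 77.78% → 78%.

78%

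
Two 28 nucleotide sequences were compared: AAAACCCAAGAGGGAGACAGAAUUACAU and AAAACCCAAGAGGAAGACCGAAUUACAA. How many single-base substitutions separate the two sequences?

3

The sequences differ at sites 14, 19, 28 (1-based) — 3 in total.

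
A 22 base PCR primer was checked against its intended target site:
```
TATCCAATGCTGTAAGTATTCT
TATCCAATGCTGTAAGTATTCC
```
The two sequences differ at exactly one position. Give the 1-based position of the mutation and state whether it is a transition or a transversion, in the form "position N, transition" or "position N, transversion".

position 22, transition

The sequences differ only at position 22: T→C (pyrimidine→pyrimidine), a transition.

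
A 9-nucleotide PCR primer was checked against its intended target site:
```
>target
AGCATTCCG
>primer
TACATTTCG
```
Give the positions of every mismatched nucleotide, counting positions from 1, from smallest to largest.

Differences at position 1 (A→T), position 2 (G→A), position 7 (C→T).

1, 2, 7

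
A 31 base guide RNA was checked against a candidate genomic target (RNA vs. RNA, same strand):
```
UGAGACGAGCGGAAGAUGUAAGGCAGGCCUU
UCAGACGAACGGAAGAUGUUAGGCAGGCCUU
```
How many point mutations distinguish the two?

Mismatches (1-based): base 2: G→C; base 9: G→A; base 20: A→U.

3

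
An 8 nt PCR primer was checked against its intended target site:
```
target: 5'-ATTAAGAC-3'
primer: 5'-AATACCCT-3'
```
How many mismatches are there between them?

5

Comparing position by position, 5 positions differ: 2 (T/A), 5 (A/C), 6 (G/C), 7 (A/C), 8 (C/T).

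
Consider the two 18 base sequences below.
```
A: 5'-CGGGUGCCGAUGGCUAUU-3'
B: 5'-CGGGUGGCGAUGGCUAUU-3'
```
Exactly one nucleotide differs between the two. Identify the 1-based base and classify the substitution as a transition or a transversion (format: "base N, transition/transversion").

Base 7 changes C→G. C is a pyrimidine and G is a purine, so this is a transversion.

base 7, transversion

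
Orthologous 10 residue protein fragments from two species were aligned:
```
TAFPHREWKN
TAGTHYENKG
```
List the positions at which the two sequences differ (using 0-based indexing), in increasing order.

2, 3, 5, 7, 9

Differences at position 2 (F→G), position 3 (P→T), position 5 (R→Y), position 7 (W→N), position 9 (N→G).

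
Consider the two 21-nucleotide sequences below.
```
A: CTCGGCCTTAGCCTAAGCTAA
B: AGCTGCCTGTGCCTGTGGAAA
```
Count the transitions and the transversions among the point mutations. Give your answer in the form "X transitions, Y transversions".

1 transition, 8 transversions

Transitions (purine↔purine or pyrimidine↔pyrimidine): 15 A→G.
Transversions (purine↔pyrimidine): 1 C→A, 2 T→G, 4 G→T, 9 T→G, 10 A→T, 16 A→T, 18 C→G, 19 T→A.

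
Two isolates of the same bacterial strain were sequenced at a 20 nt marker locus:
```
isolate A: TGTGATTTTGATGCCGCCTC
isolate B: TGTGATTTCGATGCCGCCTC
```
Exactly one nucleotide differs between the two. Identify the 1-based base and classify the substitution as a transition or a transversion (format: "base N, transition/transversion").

The sequences differ only at base 9: T→C (pyrimidine→pyrimidine), a transition.

base 9, transition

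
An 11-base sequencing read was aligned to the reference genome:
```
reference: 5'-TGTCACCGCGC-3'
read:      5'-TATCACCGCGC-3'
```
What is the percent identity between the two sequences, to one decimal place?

90.9%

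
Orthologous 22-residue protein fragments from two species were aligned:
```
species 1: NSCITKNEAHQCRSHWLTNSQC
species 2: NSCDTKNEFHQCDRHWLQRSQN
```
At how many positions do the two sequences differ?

Comparing position by position, 7 positions differ: 4 (I/D), 9 (A/F), 13 (R/D), 14 (S/R), 18 (T/Q), 19 (N/R), 22 (C/N).

7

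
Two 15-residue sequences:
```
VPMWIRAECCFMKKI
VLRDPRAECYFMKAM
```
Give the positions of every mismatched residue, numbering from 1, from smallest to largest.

2, 3, 4, 5, 10, 14, 15

Scanning 1-based: 2: P/L; 3: M/R; 4: W/D; 5: I/P; 10: C/Y; 14: K/A; 15: I/M.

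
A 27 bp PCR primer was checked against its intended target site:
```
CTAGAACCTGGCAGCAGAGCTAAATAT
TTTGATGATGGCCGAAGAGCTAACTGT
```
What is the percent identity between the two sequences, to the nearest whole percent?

67%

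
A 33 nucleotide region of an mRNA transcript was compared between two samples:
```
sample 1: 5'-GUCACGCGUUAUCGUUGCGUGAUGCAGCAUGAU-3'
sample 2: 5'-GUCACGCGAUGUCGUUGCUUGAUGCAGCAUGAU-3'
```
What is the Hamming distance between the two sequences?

Comparing position by position, 3 positions differ: 9 (U/A), 11 (A/G), 19 (G/U).

3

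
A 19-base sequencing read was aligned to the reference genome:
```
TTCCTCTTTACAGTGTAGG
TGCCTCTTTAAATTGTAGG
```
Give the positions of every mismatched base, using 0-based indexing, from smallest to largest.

1, 10, 12

Differences at position 1 (T→G), position 10 (C→A), position 12 (G→T).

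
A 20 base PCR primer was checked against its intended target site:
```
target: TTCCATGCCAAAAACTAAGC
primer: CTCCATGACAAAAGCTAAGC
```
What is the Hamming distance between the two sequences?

Comparing position by position, 3 positions differ: 1 (T/C), 8 (C/A), 14 (A/G).

3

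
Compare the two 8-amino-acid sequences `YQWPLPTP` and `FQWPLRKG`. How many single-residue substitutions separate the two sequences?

4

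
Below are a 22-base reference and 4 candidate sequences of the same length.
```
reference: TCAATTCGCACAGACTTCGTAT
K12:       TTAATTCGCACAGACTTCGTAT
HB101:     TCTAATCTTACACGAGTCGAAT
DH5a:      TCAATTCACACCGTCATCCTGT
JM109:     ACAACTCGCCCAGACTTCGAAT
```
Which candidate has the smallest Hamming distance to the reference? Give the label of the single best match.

K12

Hamming distances to reference — K12: 1; HB101: 9; DH5a: 6; JM109: 4.
Smallest is K12 with 1 mismatch.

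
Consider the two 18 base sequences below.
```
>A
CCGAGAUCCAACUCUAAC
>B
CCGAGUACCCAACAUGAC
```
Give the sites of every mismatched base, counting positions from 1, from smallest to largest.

Differences at site 6 (A→U), site 7 (U→A), site 10 (A→C), site 12 (C→A), site 13 (U→C), site 14 (C→A), site 16 (A→G).

6, 7, 10, 12, 13, 14, 16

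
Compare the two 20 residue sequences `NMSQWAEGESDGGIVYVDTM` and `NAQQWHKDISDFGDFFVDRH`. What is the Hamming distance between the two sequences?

Comparing position by position, 12 positions differ: 2 (M/A), 3 (S/Q), 6 (A/H), 7 (E/K), 8 (G/D), 9 (E/I), 12 (G/F), 14 (I/D), 15 (V/F), 16 (Y/F), 19 (T/R), 20 (M/H).

12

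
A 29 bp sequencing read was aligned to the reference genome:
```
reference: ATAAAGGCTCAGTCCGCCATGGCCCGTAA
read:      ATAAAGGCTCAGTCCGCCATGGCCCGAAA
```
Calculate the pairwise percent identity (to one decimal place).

Mismatch at position 27 (1-based): 1 of 29.
Identical positions: 28/29 = 96.55% → 96.6%.

96.6%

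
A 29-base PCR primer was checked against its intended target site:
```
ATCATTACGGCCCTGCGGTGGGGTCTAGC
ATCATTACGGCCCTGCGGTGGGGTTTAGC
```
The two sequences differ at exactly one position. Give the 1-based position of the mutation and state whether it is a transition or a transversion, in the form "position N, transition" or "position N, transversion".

position 25, transition

The sequences differ only at position 25: C→T (pyrimidine→pyrimidine), a transition.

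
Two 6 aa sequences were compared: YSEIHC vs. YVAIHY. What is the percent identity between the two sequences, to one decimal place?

Mismatches at positions 2, 3, 6 (1-based): 3 of 6.
Identical positions: 3/6 = 50% → 50.0%.

50.0%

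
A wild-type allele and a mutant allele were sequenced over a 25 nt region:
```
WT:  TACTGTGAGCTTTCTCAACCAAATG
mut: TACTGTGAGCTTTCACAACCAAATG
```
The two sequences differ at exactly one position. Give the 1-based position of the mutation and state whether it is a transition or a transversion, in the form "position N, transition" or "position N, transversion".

The sequences differ only at position 15: T→A (pyrimidine→purine), a transversion.

position 15, transversion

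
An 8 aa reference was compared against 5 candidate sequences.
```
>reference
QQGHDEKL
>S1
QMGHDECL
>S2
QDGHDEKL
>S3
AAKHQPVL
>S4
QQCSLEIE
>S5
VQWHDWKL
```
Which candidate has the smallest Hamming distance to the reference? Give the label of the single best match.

S2

Hamming distances to reference — S1: 2; S2: 1; S3: 6; S4: 5; S5: 3.
Smallest is S2 with 1 mismatch.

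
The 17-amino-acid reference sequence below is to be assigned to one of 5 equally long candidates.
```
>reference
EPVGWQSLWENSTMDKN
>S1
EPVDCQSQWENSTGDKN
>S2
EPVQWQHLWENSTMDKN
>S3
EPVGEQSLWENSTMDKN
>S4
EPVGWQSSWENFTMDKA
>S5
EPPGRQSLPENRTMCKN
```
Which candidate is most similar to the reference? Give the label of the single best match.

Hamming distances to reference — S1: 4; S2: 2; S3: 1; S4: 3; S5: 5.
Smallest is S3 with 1 mismatch.

S3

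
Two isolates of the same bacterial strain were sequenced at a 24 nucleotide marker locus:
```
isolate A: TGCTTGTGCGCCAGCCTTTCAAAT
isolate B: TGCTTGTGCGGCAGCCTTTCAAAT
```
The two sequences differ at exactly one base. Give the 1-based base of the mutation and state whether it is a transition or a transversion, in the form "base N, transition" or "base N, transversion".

base 11, transversion

The sequences differ only at base 11: C→G (pyrimidine→purine), a transversion.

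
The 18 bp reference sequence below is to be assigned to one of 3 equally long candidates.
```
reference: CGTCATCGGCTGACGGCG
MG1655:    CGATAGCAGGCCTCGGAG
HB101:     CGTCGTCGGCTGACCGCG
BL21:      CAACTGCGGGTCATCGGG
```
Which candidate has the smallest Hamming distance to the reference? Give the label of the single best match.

Hamming distances to reference — MG1655: 9; HB101: 2; BL21: 9.
Smallest is HB101 with 2 mismatches.

HB101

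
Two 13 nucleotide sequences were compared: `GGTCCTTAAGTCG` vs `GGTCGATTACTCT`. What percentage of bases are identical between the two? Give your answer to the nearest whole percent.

62%

5 positions differ (5, 6, 8, 10, 13), so 8 of 13 match: 8/13 = 61.54%.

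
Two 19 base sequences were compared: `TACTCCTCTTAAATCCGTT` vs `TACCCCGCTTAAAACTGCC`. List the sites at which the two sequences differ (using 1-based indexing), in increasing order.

Differences at site 4 (T→C), site 7 (T→G), site 14 (T→A), site 16 (C→T), site 18 (T→C), site 19 (T→C).

4, 7, 14, 16, 18, 19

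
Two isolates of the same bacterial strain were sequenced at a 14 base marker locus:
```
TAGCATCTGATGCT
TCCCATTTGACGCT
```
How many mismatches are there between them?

4

Comparing position by position, 4 bases differ: 2 (A/C), 3 (G/C), 7 (C/T), 11 (T/C).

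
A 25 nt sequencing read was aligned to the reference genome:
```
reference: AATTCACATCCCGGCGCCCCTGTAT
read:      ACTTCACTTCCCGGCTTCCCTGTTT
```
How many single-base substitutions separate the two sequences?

Comparing position by position, 5 positions differ: 2 (A/C), 8 (A/T), 16 (G/T), 17 (C/T), 24 (A/T).

5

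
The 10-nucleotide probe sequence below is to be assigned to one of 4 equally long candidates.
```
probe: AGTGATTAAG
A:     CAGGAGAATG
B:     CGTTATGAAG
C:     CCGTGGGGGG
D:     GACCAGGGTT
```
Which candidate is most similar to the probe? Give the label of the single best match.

Hamming distances to probe — A: 6; B: 3; C: 9; D: 9.
Smallest is B with 3 mismatches.

B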